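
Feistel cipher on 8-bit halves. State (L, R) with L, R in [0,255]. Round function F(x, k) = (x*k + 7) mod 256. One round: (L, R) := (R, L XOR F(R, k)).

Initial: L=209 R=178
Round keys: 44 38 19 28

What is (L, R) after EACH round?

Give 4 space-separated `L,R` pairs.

Round 1 (k=44): L=178 R=78
Round 2 (k=38): L=78 R=41
Round 3 (k=19): L=41 R=92
Round 4 (k=28): L=92 R=62

Answer: 178,78 78,41 41,92 92,62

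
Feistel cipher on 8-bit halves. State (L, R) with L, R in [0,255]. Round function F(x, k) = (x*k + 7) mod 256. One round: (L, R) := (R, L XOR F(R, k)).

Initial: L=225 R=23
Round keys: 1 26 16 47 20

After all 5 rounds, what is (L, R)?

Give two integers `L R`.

Round 1 (k=1): L=23 R=255
Round 2 (k=26): L=255 R=250
Round 3 (k=16): L=250 R=88
Round 4 (k=47): L=88 R=213
Round 5 (k=20): L=213 R=243

Answer: 213 243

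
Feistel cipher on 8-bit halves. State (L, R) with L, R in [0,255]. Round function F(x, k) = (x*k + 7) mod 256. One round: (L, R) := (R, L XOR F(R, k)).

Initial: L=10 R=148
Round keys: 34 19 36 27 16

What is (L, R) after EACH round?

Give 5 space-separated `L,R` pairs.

Round 1 (k=34): L=148 R=165
Round 2 (k=19): L=165 R=210
Round 3 (k=36): L=210 R=42
Round 4 (k=27): L=42 R=167
Round 5 (k=16): L=167 R=93

Answer: 148,165 165,210 210,42 42,167 167,93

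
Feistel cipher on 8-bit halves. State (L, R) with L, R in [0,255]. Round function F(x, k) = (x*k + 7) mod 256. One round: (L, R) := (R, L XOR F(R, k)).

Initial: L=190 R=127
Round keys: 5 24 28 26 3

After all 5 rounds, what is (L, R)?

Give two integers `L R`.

Answer: 29 197

Derivation:
Round 1 (k=5): L=127 R=60
Round 2 (k=24): L=60 R=216
Round 3 (k=28): L=216 R=155
Round 4 (k=26): L=155 R=29
Round 5 (k=3): L=29 R=197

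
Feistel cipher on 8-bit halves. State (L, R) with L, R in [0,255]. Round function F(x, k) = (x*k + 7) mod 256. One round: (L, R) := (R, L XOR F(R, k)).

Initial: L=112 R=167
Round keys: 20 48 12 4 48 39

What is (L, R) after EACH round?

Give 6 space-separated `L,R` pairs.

Round 1 (k=20): L=167 R=99
Round 2 (k=48): L=99 R=48
Round 3 (k=12): L=48 R=36
Round 4 (k=4): L=36 R=167
Round 5 (k=48): L=167 R=115
Round 6 (k=39): L=115 R=43

Answer: 167,99 99,48 48,36 36,167 167,115 115,43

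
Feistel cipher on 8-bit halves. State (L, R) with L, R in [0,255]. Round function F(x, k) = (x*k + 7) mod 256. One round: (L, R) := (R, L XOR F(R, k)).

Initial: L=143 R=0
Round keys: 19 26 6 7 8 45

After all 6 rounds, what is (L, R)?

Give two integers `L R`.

Round 1 (k=19): L=0 R=136
Round 2 (k=26): L=136 R=215
Round 3 (k=6): L=215 R=153
Round 4 (k=7): L=153 R=225
Round 5 (k=8): L=225 R=150
Round 6 (k=45): L=150 R=132

Answer: 150 132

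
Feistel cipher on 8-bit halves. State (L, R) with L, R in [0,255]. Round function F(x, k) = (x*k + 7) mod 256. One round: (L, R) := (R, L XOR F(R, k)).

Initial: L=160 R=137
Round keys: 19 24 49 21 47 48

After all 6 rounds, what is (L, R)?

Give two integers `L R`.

Answer: 164 51

Derivation:
Round 1 (k=19): L=137 R=146
Round 2 (k=24): L=146 R=62
Round 3 (k=49): L=62 R=119
Round 4 (k=21): L=119 R=244
Round 5 (k=47): L=244 R=164
Round 6 (k=48): L=164 R=51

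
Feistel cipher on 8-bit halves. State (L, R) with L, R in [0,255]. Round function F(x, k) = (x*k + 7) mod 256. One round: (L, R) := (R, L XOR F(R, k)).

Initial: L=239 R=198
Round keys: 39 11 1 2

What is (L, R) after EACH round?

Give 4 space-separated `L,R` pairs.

Answer: 198,222 222,87 87,128 128,80

Derivation:
Round 1 (k=39): L=198 R=222
Round 2 (k=11): L=222 R=87
Round 3 (k=1): L=87 R=128
Round 4 (k=2): L=128 R=80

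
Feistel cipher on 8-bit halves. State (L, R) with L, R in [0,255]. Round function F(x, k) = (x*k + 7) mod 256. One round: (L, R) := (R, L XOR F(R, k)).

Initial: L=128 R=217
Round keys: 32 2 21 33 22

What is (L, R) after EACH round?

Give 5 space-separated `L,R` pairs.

Round 1 (k=32): L=217 R=167
Round 2 (k=2): L=167 R=140
Round 3 (k=21): L=140 R=36
Round 4 (k=33): L=36 R=39
Round 5 (k=22): L=39 R=69

Answer: 217,167 167,140 140,36 36,39 39,69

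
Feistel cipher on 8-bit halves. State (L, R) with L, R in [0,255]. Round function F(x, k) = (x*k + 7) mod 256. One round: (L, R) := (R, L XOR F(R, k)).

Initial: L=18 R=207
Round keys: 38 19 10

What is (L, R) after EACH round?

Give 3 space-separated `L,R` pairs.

Round 1 (k=38): L=207 R=211
Round 2 (k=19): L=211 R=127
Round 3 (k=10): L=127 R=46

Answer: 207,211 211,127 127,46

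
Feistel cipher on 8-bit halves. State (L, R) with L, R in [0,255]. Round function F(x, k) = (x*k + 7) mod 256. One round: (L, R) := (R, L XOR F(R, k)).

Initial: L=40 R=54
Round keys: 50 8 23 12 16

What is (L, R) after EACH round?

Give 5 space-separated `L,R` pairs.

Round 1 (k=50): L=54 R=187
Round 2 (k=8): L=187 R=233
Round 3 (k=23): L=233 R=77
Round 4 (k=12): L=77 R=74
Round 5 (k=16): L=74 R=234

Answer: 54,187 187,233 233,77 77,74 74,234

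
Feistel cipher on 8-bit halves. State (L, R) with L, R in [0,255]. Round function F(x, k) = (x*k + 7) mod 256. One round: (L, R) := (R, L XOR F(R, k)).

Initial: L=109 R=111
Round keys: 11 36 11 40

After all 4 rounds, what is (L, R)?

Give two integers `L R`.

Round 1 (k=11): L=111 R=161
Round 2 (k=36): L=161 R=196
Round 3 (k=11): L=196 R=210
Round 4 (k=40): L=210 R=19

Answer: 210 19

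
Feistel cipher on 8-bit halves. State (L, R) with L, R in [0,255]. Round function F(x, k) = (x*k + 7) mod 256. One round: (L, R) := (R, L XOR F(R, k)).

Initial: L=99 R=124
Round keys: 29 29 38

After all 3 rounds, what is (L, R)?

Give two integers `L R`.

Answer: 203 89

Derivation:
Round 1 (k=29): L=124 R=112
Round 2 (k=29): L=112 R=203
Round 3 (k=38): L=203 R=89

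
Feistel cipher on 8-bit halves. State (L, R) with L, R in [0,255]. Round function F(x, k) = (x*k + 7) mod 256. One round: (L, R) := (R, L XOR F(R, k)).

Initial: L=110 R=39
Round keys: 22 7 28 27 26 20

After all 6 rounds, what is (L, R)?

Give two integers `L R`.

Answer: 43 199

Derivation:
Round 1 (k=22): L=39 R=15
Round 2 (k=7): L=15 R=87
Round 3 (k=28): L=87 R=132
Round 4 (k=27): L=132 R=164
Round 5 (k=26): L=164 R=43
Round 6 (k=20): L=43 R=199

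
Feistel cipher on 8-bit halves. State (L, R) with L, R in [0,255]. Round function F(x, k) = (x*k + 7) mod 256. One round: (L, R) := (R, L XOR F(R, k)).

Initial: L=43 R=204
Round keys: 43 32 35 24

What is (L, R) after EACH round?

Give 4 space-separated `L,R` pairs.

Answer: 204,96 96,203 203,168 168,12

Derivation:
Round 1 (k=43): L=204 R=96
Round 2 (k=32): L=96 R=203
Round 3 (k=35): L=203 R=168
Round 4 (k=24): L=168 R=12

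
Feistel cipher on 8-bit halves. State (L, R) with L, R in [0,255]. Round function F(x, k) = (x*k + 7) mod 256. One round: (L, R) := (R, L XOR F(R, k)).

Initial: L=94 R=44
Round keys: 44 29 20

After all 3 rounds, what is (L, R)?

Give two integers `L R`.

Answer: 224 78

Derivation:
Round 1 (k=44): L=44 R=201
Round 2 (k=29): L=201 R=224
Round 3 (k=20): L=224 R=78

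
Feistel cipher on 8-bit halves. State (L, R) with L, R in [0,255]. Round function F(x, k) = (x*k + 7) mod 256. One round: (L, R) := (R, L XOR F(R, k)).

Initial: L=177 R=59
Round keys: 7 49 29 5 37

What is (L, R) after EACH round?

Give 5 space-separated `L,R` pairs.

Answer: 59,21 21,55 55,87 87,141 141,63

Derivation:
Round 1 (k=7): L=59 R=21
Round 2 (k=49): L=21 R=55
Round 3 (k=29): L=55 R=87
Round 4 (k=5): L=87 R=141
Round 5 (k=37): L=141 R=63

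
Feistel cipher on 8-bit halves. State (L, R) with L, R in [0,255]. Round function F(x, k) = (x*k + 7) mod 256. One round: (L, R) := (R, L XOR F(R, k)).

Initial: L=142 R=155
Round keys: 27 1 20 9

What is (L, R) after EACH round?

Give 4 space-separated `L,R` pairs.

Answer: 155,238 238,110 110,113 113,110

Derivation:
Round 1 (k=27): L=155 R=238
Round 2 (k=1): L=238 R=110
Round 3 (k=20): L=110 R=113
Round 4 (k=9): L=113 R=110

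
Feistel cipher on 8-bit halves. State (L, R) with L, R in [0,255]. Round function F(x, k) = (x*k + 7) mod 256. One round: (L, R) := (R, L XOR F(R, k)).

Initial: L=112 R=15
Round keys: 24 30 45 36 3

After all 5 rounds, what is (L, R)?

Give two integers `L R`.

Round 1 (k=24): L=15 R=31
Round 2 (k=30): L=31 R=166
Round 3 (k=45): L=166 R=42
Round 4 (k=36): L=42 R=73
Round 5 (k=3): L=73 R=200

Answer: 73 200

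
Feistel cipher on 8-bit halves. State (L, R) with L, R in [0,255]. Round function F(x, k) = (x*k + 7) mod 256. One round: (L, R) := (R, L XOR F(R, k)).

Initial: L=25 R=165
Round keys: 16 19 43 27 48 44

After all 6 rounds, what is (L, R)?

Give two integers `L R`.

Round 1 (k=16): L=165 R=78
Round 2 (k=19): L=78 R=116
Round 3 (k=43): L=116 R=205
Round 4 (k=27): L=205 R=210
Round 5 (k=48): L=210 R=170
Round 6 (k=44): L=170 R=237

Answer: 170 237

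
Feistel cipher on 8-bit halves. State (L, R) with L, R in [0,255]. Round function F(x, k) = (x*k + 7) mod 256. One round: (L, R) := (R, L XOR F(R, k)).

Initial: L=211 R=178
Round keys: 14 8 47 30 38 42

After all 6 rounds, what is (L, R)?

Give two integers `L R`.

Round 1 (k=14): L=178 R=16
Round 2 (k=8): L=16 R=53
Round 3 (k=47): L=53 R=210
Round 4 (k=30): L=210 R=150
Round 5 (k=38): L=150 R=153
Round 6 (k=42): L=153 R=183

Answer: 153 183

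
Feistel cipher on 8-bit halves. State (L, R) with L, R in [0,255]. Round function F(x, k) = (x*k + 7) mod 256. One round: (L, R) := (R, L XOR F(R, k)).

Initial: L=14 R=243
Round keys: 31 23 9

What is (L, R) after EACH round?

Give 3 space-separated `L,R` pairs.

Round 1 (k=31): L=243 R=122
Round 2 (k=23): L=122 R=14
Round 3 (k=9): L=14 R=255

Answer: 243,122 122,14 14,255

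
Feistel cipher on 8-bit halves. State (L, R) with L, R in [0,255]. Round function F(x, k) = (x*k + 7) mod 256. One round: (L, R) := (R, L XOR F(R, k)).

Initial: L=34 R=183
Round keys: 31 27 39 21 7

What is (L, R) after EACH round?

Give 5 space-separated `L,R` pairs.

Answer: 183,18 18,90 90,175 175,56 56,32

Derivation:
Round 1 (k=31): L=183 R=18
Round 2 (k=27): L=18 R=90
Round 3 (k=39): L=90 R=175
Round 4 (k=21): L=175 R=56
Round 5 (k=7): L=56 R=32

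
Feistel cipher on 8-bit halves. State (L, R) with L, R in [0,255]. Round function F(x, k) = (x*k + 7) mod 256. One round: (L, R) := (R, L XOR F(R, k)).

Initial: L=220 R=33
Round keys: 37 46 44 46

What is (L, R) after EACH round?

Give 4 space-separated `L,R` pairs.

Answer: 33,16 16,198 198,31 31,95

Derivation:
Round 1 (k=37): L=33 R=16
Round 2 (k=46): L=16 R=198
Round 3 (k=44): L=198 R=31
Round 4 (k=46): L=31 R=95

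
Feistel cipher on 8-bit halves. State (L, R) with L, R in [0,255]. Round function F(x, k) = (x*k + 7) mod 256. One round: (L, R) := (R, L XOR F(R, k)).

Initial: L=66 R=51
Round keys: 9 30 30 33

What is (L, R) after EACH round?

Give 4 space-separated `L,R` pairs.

Round 1 (k=9): L=51 R=144
Round 2 (k=30): L=144 R=212
Round 3 (k=30): L=212 R=79
Round 4 (k=33): L=79 R=226

Answer: 51,144 144,212 212,79 79,226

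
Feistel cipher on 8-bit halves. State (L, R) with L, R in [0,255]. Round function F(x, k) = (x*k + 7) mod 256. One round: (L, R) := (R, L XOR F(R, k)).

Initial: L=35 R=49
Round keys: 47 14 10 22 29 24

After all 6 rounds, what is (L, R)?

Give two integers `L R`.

Answer: 208 56

Derivation:
Round 1 (k=47): L=49 R=37
Round 2 (k=14): L=37 R=60
Round 3 (k=10): L=60 R=122
Round 4 (k=22): L=122 R=191
Round 5 (k=29): L=191 R=208
Round 6 (k=24): L=208 R=56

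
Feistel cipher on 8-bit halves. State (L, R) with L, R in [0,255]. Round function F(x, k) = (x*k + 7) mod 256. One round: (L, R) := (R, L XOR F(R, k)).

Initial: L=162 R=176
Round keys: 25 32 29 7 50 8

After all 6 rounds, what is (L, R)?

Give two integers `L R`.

Round 1 (k=25): L=176 R=149
Round 2 (k=32): L=149 R=23
Round 3 (k=29): L=23 R=55
Round 4 (k=7): L=55 R=159
Round 5 (k=50): L=159 R=34
Round 6 (k=8): L=34 R=136

Answer: 34 136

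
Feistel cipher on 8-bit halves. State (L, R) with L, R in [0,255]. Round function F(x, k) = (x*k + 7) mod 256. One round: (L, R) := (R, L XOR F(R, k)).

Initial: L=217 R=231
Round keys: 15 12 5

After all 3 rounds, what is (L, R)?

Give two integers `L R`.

Answer: 148 162

Derivation:
Round 1 (k=15): L=231 R=73
Round 2 (k=12): L=73 R=148
Round 3 (k=5): L=148 R=162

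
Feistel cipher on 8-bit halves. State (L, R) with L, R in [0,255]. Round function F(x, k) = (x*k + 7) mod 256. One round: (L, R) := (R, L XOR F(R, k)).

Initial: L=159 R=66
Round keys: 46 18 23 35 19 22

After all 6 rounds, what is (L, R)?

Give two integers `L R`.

Answer: 5 137

Derivation:
Round 1 (k=46): L=66 R=124
Round 2 (k=18): L=124 R=253
Round 3 (k=23): L=253 R=190
Round 4 (k=35): L=190 R=252
Round 5 (k=19): L=252 R=5
Round 6 (k=22): L=5 R=137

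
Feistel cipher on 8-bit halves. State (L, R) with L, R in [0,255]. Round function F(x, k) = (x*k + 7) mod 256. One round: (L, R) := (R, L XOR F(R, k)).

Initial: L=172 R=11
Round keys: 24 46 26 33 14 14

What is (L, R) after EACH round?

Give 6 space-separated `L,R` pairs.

Round 1 (k=24): L=11 R=163
Round 2 (k=46): L=163 R=90
Round 3 (k=26): L=90 R=136
Round 4 (k=33): L=136 R=213
Round 5 (k=14): L=213 R=37
Round 6 (k=14): L=37 R=216

Answer: 11,163 163,90 90,136 136,213 213,37 37,216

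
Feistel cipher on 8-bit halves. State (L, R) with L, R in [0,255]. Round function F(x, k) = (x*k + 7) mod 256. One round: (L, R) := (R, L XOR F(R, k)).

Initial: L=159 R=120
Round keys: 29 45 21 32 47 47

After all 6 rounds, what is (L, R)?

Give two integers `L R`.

Answer: 61 2

Derivation:
Round 1 (k=29): L=120 R=0
Round 2 (k=45): L=0 R=127
Round 3 (k=21): L=127 R=114
Round 4 (k=32): L=114 R=56
Round 5 (k=47): L=56 R=61
Round 6 (k=47): L=61 R=2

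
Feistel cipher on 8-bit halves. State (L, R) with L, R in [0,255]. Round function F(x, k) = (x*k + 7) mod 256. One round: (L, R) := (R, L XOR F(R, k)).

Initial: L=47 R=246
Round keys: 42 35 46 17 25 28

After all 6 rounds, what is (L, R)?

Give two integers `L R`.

Answer: 101 6

Derivation:
Round 1 (k=42): L=246 R=76
Round 2 (k=35): L=76 R=157
Round 3 (k=46): L=157 R=113
Round 4 (k=17): L=113 R=21
Round 5 (k=25): L=21 R=101
Round 6 (k=28): L=101 R=6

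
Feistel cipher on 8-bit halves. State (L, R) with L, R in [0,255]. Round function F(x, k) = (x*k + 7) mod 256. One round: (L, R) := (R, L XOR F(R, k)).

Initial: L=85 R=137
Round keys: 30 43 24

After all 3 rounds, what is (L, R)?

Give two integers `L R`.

Answer: 78 23

Derivation:
Round 1 (k=30): L=137 R=64
Round 2 (k=43): L=64 R=78
Round 3 (k=24): L=78 R=23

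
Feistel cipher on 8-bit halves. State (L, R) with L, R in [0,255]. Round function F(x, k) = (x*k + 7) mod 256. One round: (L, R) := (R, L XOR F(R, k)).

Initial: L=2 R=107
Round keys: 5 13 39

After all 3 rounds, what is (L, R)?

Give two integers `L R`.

Round 1 (k=5): L=107 R=28
Round 2 (k=13): L=28 R=24
Round 3 (k=39): L=24 R=179

Answer: 24 179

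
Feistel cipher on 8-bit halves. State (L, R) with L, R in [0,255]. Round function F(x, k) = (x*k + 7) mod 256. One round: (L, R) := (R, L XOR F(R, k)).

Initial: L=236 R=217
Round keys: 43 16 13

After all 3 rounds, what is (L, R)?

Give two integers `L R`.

Answer: 190 59

Derivation:
Round 1 (k=43): L=217 R=150
Round 2 (k=16): L=150 R=190
Round 3 (k=13): L=190 R=59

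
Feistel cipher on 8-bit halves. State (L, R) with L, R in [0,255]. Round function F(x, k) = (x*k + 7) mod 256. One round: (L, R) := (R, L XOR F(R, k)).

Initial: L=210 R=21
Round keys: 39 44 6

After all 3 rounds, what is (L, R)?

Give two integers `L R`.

Answer: 242 91

Derivation:
Round 1 (k=39): L=21 R=232
Round 2 (k=44): L=232 R=242
Round 3 (k=6): L=242 R=91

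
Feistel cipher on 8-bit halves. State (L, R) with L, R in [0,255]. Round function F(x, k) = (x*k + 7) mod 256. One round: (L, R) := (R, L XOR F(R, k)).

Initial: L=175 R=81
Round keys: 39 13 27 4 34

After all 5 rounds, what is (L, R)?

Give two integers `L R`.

Round 1 (k=39): L=81 R=241
Round 2 (k=13): L=241 R=21
Round 3 (k=27): L=21 R=207
Round 4 (k=4): L=207 R=86
Round 5 (k=34): L=86 R=188

Answer: 86 188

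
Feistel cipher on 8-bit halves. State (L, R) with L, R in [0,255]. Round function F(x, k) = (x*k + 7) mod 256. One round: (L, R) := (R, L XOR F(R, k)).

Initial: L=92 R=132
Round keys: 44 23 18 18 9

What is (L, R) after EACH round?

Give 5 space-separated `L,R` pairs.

Round 1 (k=44): L=132 R=235
Round 2 (k=23): L=235 R=160
Round 3 (k=18): L=160 R=172
Round 4 (k=18): L=172 R=191
Round 5 (k=9): L=191 R=18

Answer: 132,235 235,160 160,172 172,191 191,18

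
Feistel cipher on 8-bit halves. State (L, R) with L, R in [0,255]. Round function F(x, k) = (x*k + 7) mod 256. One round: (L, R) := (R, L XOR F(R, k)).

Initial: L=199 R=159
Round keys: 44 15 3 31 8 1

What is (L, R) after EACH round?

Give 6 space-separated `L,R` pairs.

Answer: 159,156 156,180 180,191 191,156 156,88 88,195

Derivation:
Round 1 (k=44): L=159 R=156
Round 2 (k=15): L=156 R=180
Round 3 (k=3): L=180 R=191
Round 4 (k=31): L=191 R=156
Round 5 (k=8): L=156 R=88
Round 6 (k=1): L=88 R=195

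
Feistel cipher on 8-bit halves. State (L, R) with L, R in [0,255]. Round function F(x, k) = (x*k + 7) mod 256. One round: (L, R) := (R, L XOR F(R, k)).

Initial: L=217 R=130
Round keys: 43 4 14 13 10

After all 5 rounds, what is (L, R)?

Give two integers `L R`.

Round 1 (k=43): L=130 R=4
Round 2 (k=4): L=4 R=149
Round 3 (k=14): L=149 R=41
Round 4 (k=13): L=41 R=137
Round 5 (k=10): L=137 R=72

Answer: 137 72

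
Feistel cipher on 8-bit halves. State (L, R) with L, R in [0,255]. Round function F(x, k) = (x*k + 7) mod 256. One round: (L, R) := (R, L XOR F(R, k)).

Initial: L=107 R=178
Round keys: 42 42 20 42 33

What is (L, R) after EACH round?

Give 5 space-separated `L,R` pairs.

Answer: 178,80 80,149 149,251 251,160 160,92

Derivation:
Round 1 (k=42): L=178 R=80
Round 2 (k=42): L=80 R=149
Round 3 (k=20): L=149 R=251
Round 4 (k=42): L=251 R=160
Round 5 (k=33): L=160 R=92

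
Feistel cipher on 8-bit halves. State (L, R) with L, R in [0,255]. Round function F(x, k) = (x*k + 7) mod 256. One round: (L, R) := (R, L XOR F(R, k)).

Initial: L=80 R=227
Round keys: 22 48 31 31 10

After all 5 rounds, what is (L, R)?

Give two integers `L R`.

Answer: 9 139

Derivation:
Round 1 (k=22): L=227 R=217
Round 2 (k=48): L=217 R=84
Round 3 (k=31): L=84 R=234
Round 4 (k=31): L=234 R=9
Round 5 (k=10): L=9 R=139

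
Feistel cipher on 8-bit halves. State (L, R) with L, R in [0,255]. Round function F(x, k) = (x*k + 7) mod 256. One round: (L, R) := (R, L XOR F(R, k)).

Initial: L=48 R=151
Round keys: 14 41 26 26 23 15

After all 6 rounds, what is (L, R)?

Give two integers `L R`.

Round 1 (k=14): L=151 R=121
Round 2 (k=41): L=121 R=255
Round 3 (k=26): L=255 R=148
Round 4 (k=26): L=148 R=240
Round 5 (k=23): L=240 R=3
Round 6 (k=15): L=3 R=196

Answer: 3 196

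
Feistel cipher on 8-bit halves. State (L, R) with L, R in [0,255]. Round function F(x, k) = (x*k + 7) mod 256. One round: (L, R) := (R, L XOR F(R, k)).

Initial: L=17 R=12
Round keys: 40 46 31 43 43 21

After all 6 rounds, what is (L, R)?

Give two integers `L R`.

Answer: 247 180

Derivation:
Round 1 (k=40): L=12 R=246
Round 2 (k=46): L=246 R=55
Round 3 (k=31): L=55 R=70
Round 4 (k=43): L=70 R=254
Round 5 (k=43): L=254 R=247
Round 6 (k=21): L=247 R=180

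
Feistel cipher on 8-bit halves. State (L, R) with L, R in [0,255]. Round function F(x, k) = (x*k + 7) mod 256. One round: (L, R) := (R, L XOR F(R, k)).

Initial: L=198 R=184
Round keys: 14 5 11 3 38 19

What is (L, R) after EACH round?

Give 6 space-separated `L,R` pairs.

Round 1 (k=14): L=184 R=209
Round 2 (k=5): L=209 R=164
Round 3 (k=11): L=164 R=194
Round 4 (k=3): L=194 R=233
Round 5 (k=38): L=233 R=95
Round 6 (k=19): L=95 R=253

Answer: 184,209 209,164 164,194 194,233 233,95 95,253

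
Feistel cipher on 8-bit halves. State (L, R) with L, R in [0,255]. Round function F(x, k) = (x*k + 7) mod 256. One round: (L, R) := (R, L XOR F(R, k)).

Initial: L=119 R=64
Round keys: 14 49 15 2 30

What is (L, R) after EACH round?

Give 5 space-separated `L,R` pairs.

Answer: 64,240 240,183 183,48 48,208 208,87

Derivation:
Round 1 (k=14): L=64 R=240
Round 2 (k=49): L=240 R=183
Round 3 (k=15): L=183 R=48
Round 4 (k=2): L=48 R=208
Round 5 (k=30): L=208 R=87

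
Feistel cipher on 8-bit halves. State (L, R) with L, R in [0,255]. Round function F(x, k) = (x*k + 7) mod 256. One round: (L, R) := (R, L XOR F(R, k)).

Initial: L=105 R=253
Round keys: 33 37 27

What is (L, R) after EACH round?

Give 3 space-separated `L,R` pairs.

Round 1 (k=33): L=253 R=205
Round 2 (k=37): L=205 R=85
Round 3 (k=27): L=85 R=51

Answer: 253,205 205,85 85,51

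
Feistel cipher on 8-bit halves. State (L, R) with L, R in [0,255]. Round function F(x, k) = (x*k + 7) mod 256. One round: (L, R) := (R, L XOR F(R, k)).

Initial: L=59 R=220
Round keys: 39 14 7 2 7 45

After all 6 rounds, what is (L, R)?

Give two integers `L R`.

Answer: 7 150

Derivation:
Round 1 (k=39): L=220 R=176
Round 2 (k=14): L=176 R=123
Round 3 (k=7): L=123 R=212
Round 4 (k=2): L=212 R=212
Round 5 (k=7): L=212 R=7
Round 6 (k=45): L=7 R=150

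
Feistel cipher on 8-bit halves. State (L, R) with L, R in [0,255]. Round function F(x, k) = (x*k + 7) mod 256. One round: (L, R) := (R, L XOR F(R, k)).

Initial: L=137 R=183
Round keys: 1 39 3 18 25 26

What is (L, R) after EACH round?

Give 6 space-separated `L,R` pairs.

Answer: 183,55 55,223 223,147 147,130 130,42 42,201

Derivation:
Round 1 (k=1): L=183 R=55
Round 2 (k=39): L=55 R=223
Round 3 (k=3): L=223 R=147
Round 4 (k=18): L=147 R=130
Round 5 (k=25): L=130 R=42
Round 6 (k=26): L=42 R=201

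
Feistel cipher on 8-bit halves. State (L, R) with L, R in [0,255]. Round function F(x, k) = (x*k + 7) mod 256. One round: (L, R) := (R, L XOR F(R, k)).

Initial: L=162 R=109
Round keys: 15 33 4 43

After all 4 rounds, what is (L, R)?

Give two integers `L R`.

Answer: 71 86

Derivation:
Round 1 (k=15): L=109 R=200
Round 2 (k=33): L=200 R=162
Round 3 (k=4): L=162 R=71
Round 4 (k=43): L=71 R=86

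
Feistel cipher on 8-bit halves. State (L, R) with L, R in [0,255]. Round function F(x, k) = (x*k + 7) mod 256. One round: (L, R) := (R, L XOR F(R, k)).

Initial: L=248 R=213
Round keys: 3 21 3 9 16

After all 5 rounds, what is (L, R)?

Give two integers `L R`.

Answer: 120 102

Derivation:
Round 1 (k=3): L=213 R=126
Round 2 (k=21): L=126 R=136
Round 3 (k=3): L=136 R=225
Round 4 (k=9): L=225 R=120
Round 5 (k=16): L=120 R=102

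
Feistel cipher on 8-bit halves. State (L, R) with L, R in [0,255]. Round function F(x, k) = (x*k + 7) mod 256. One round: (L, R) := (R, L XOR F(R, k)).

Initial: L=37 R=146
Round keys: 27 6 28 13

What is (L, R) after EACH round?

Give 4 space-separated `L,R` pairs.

Answer: 146,72 72,37 37,91 91,131

Derivation:
Round 1 (k=27): L=146 R=72
Round 2 (k=6): L=72 R=37
Round 3 (k=28): L=37 R=91
Round 4 (k=13): L=91 R=131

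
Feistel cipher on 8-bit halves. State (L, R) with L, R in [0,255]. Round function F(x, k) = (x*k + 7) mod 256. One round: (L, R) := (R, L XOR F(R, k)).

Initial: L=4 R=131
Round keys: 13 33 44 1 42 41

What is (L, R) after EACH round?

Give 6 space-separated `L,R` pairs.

Answer: 131,170 170,114 114,53 53,78 78,230 230,147

Derivation:
Round 1 (k=13): L=131 R=170
Round 2 (k=33): L=170 R=114
Round 3 (k=44): L=114 R=53
Round 4 (k=1): L=53 R=78
Round 5 (k=42): L=78 R=230
Round 6 (k=41): L=230 R=147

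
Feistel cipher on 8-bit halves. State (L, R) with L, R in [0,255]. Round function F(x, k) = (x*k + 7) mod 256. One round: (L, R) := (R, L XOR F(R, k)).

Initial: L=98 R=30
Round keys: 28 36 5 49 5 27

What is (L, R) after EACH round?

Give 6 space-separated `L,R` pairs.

Round 1 (k=28): L=30 R=45
Round 2 (k=36): L=45 R=69
Round 3 (k=5): L=69 R=77
Round 4 (k=49): L=77 R=129
Round 5 (k=5): L=129 R=193
Round 6 (k=27): L=193 R=227

Answer: 30,45 45,69 69,77 77,129 129,193 193,227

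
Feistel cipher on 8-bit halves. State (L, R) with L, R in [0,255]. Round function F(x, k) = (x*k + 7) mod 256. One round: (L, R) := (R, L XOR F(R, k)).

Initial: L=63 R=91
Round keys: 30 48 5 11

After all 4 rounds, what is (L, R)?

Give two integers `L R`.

Answer: 125 154

Derivation:
Round 1 (k=30): L=91 R=142
Round 2 (k=48): L=142 R=252
Round 3 (k=5): L=252 R=125
Round 4 (k=11): L=125 R=154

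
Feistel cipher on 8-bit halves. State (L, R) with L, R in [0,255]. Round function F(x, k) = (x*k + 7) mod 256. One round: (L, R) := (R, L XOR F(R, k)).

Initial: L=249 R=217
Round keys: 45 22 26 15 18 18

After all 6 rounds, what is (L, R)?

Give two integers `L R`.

Round 1 (k=45): L=217 R=213
Round 2 (k=22): L=213 R=140
Round 3 (k=26): L=140 R=234
Round 4 (k=15): L=234 R=49
Round 5 (k=18): L=49 R=147
Round 6 (k=18): L=147 R=108

Answer: 147 108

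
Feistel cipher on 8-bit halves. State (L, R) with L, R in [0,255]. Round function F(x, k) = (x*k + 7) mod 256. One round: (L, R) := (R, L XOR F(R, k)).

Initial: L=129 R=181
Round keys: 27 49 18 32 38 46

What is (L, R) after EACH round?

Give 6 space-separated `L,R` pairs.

Answer: 181,159 159,195 195,34 34,132 132,189 189,121

Derivation:
Round 1 (k=27): L=181 R=159
Round 2 (k=49): L=159 R=195
Round 3 (k=18): L=195 R=34
Round 4 (k=32): L=34 R=132
Round 5 (k=38): L=132 R=189
Round 6 (k=46): L=189 R=121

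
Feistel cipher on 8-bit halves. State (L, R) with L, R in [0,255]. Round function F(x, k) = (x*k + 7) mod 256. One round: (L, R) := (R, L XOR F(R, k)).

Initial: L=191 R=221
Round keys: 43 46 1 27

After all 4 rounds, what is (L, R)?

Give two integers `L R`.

Round 1 (k=43): L=221 R=153
Round 2 (k=46): L=153 R=88
Round 3 (k=1): L=88 R=198
Round 4 (k=27): L=198 R=177

Answer: 198 177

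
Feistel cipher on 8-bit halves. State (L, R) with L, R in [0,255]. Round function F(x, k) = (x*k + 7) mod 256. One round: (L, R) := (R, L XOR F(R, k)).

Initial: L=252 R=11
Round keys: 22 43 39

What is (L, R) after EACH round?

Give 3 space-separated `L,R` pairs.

Answer: 11,5 5,213 213,127

Derivation:
Round 1 (k=22): L=11 R=5
Round 2 (k=43): L=5 R=213
Round 3 (k=39): L=213 R=127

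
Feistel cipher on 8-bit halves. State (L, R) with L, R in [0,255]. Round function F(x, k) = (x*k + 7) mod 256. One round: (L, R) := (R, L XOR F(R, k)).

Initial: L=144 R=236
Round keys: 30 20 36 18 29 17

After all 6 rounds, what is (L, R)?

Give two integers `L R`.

Answer: 187 18

Derivation:
Round 1 (k=30): L=236 R=63
Round 2 (k=20): L=63 R=31
Round 3 (k=36): L=31 R=92
Round 4 (k=18): L=92 R=96
Round 5 (k=29): L=96 R=187
Round 6 (k=17): L=187 R=18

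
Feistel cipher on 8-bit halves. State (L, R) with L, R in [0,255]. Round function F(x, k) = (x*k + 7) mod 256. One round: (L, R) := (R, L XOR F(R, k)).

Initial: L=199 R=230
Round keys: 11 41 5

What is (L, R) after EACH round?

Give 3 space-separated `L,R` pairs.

Answer: 230,46 46,131 131,184

Derivation:
Round 1 (k=11): L=230 R=46
Round 2 (k=41): L=46 R=131
Round 3 (k=5): L=131 R=184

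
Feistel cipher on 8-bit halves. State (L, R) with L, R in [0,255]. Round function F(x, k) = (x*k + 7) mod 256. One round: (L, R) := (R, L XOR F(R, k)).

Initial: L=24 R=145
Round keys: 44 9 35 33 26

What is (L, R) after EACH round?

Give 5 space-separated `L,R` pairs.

Round 1 (k=44): L=145 R=235
Round 2 (k=9): L=235 R=219
Round 3 (k=35): L=219 R=19
Round 4 (k=33): L=19 R=161
Round 5 (k=26): L=161 R=114

Answer: 145,235 235,219 219,19 19,161 161,114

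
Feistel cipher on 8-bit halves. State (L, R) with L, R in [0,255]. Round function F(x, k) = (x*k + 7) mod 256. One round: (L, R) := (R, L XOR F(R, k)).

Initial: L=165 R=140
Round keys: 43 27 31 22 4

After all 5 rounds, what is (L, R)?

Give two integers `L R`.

Round 1 (k=43): L=140 R=46
Round 2 (k=27): L=46 R=109
Round 3 (k=31): L=109 R=20
Round 4 (k=22): L=20 R=210
Round 5 (k=4): L=210 R=91

Answer: 210 91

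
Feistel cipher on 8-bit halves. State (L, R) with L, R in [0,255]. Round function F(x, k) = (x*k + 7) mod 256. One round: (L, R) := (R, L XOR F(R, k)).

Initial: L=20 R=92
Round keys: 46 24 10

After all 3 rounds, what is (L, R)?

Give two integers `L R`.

Round 1 (k=46): L=92 R=155
Round 2 (k=24): L=155 R=211
Round 3 (k=10): L=211 R=222

Answer: 211 222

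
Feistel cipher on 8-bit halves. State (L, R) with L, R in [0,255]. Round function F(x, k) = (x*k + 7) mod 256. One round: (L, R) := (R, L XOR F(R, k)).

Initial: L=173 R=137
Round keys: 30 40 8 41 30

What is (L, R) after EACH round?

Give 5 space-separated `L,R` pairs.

Answer: 137,184 184,78 78,207 207,96 96,136

Derivation:
Round 1 (k=30): L=137 R=184
Round 2 (k=40): L=184 R=78
Round 3 (k=8): L=78 R=207
Round 4 (k=41): L=207 R=96
Round 5 (k=30): L=96 R=136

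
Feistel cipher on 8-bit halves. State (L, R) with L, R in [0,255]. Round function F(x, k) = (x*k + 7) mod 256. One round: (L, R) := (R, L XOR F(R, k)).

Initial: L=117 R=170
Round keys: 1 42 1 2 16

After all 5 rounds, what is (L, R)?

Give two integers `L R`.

Round 1 (k=1): L=170 R=196
Round 2 (k=42): L=196 R=133
Round 3 (k=1): L=133 R=72
Round 4 (k=2): L=72 R=18
Round 5 (k=16): L=18 R=111

Answer: 18 111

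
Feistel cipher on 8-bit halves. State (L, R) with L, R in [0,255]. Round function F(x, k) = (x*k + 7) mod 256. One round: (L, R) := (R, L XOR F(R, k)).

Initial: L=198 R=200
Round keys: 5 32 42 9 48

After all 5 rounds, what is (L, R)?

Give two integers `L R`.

Round 1 (k=5): L=200 R=41
Round 2 (k=32): L=41 R=239
Round 3 (k=42): L=239 R=20
Round 4 (k=9): L=20 R=84
Round 5 (k=48): L=84 R=211

Answer: 84 211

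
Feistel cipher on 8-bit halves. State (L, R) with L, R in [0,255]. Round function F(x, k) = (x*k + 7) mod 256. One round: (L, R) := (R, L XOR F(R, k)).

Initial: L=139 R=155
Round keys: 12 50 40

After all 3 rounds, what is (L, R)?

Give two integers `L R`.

Answer: 28 167

Derivation:
Round 1 (k=12): L=155 R=192
Round 2 (k=50): L=192 R=28
Round 3 (k=40): L=28 R=167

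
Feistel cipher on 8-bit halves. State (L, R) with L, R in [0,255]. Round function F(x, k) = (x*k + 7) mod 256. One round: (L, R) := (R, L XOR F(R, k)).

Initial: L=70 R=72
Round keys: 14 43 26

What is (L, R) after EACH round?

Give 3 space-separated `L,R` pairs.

Round 1 (k=14): L=72 R=177
Round 2 (k=43): L=177 R=138
Round 3 (k=26): L=138 R=186

Answer: 72,177 177,138 138,186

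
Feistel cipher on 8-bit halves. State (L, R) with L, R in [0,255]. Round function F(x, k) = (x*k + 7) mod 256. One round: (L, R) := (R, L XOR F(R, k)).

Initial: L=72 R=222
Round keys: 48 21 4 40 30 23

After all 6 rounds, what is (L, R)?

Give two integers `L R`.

Answer: 233 77

Derivation:
Round 1 (k=48): L=222 R=239
Round 2 (k=21): L=239 R=124
Round 3 (k=4): L=124 R=24
Round 4 (k=40): L=24 R=187
Round 5 (k=30): L=187 R=233
Round 6 (k=23): L=233 R=77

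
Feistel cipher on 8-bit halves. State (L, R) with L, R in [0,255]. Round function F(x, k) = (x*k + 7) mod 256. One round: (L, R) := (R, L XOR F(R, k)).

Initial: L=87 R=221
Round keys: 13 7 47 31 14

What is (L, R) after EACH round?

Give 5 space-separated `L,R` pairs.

Answer: 221,23 23,117 117,149 149,103 103,60

Derivation:
Round 1 (k=13): L=221 R=23
Round 2 (k=7): L=23 R=117
Round 3 (k=47): L=117 R=149
Round 4 (k=31): L=149 R=103
Round 5 (k=14): L=103 R=60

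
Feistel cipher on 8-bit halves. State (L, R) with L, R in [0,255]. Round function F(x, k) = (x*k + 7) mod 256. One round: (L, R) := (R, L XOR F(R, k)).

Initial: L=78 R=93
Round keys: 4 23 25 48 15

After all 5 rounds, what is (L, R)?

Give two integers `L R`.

Round 1 (k=4): L=93 R=53
Round 2 (k=23): L=53 R=151
Round 3 (k=25): L=151 R=243
Round 4 (k=48): L=243 R=0
Round 5 (k=15): L=0 R=244

Answer: 0 244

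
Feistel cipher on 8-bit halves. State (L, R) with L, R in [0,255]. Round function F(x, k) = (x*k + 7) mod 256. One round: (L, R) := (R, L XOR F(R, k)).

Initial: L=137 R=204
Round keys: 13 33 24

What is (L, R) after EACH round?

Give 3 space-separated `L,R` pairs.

Answer: 204,234 234,253 253,85

Derivation:
Round 1 (k=13): L=204 R=234
Round 2 (k=33): L=234 R=253
Round 3 (k=24): L=253 R=85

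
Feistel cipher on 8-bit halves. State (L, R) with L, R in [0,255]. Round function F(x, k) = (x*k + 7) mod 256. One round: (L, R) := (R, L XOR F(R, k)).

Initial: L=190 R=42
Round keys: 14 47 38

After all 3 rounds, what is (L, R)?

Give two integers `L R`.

Round 1 (k=14): L=42 R=237
Round 2 (k=47): L=237 R=160
Round 3 (k=38): L=160 R=42

Answer: 160 42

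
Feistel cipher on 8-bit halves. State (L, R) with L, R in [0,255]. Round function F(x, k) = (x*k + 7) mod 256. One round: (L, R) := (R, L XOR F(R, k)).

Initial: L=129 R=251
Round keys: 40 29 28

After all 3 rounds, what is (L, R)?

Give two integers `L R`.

Round 1 (k=40): L=251 R=190
Round 2 (k=29): L=190 R=118
Round 3 (k=28): L=118 R=81

Answer: 118 81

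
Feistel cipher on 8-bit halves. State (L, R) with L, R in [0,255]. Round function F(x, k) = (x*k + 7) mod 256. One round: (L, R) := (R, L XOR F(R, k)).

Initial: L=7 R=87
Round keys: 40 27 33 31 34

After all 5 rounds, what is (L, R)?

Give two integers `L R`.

Answer: 120 48

Derivation:
Round 1 (k=40): L=87 R=152
Round 2 (k=27): L=152 R=88
Round 3 (k=33): L=88 R=199
Round 4 (k=31): L=199 R=120
Round 5 (k=34): L=120 R=48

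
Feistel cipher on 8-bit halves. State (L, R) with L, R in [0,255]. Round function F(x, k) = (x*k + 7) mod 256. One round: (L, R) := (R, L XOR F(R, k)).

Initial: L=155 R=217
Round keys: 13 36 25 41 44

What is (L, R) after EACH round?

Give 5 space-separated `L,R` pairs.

Round 1 (k=13): L=217 R=151
Round 2 (k=36): L=151 R=154
Round 3 (k=25): L=154 R=134
Round 4 (k=41): L=134 R=231
Round 5 (k=44): L=231 R=61

Answer: 217,151 151,154 154,134 134,231 231,61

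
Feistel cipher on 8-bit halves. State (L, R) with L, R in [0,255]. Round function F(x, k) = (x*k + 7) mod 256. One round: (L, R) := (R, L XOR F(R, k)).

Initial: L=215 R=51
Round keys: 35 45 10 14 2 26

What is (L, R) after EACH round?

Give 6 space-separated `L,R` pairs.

Answer: 51,215 215,225 225,6 6,186 186,125 125,3

Derivation:
Round 1 (k=35): L=51 R=215
Round 2 (k=45): L=215 R=225
Round 3 (k=10): L=225 R=6
Round 4 (k=14): L=6 R=186
Round 5 (k=2): L=186 R=125
Round 6 (k=26): L=125 R=3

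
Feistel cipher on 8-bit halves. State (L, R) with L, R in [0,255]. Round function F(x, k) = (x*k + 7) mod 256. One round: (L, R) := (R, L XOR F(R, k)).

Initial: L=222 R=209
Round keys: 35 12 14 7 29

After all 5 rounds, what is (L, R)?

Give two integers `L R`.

Round 1 (k=35): L=209 R=68
Round 2 (k=12): L=68 R=230
Round 3 (k=14): L=230 R=223
Round 4 (k=7): L=223 R=198
Round 5 (k=29): L=198 R=170

Answer: 198 170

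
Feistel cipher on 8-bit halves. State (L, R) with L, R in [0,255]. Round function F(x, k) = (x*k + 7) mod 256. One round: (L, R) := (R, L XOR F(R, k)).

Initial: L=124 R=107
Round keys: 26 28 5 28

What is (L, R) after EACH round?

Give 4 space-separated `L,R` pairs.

Round 1 (k=26): L=107 R=153
Round 2 (k=28): L=153 R=168
Round 3 (k=5): L=168 R=214
Round 4 (k=28): L=214 R=199

Answer: 107,153 153,168 168,214 214,199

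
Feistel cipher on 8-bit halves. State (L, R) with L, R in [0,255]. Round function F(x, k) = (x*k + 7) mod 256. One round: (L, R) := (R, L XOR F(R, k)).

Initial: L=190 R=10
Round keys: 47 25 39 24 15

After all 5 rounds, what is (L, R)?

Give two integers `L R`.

Round 1 (k=47): L=10 R=99
Round 2 (k=25): L=99 R=184
Round 3 (k=39): L=184 R=108
Round 4 (k=24): L=108 R=159
Round 5 (k=15): L=159 R=52

Answer: 159 52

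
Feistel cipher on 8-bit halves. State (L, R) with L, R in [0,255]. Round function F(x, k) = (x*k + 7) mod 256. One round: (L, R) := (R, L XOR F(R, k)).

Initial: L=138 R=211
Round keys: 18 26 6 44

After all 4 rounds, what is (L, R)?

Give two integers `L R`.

Round 1 (k=18): L=211 R=87
Round 2 (k=26): L=87 R=14
Round 3 (k=6): L=14 R=12
Round 4 (k=44): L=12 R=25

Answer: 12 25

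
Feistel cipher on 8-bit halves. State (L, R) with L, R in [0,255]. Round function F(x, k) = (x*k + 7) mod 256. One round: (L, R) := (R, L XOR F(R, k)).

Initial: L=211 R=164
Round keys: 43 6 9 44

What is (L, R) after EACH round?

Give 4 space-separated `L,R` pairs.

Answer: 164,64 64,35 35,2 2,124

Derivation:
Round 1 (k=43): L=164 R=64
Round 2 (k=6): L=64 R=35
Round 3 (k=9): L=35 R=2
Round 4 (k=44): L=2 R=124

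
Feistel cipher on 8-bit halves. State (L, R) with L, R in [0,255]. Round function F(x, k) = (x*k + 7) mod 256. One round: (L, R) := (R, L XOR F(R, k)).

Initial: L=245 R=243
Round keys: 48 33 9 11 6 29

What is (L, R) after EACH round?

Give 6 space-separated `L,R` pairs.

Round 1 (k=48): L=243 R=98
Round 2 (k=33): L=98 R=90
Round 3 (k=9): L=90 R=83
Round 4 (k=11): L=83 R=194
Round 5 (k=6): L=194 R=192
Round 6 (k=29): L=192 R=5

Answer: 243,98 98,90 90,83 83,194 194,192 192,5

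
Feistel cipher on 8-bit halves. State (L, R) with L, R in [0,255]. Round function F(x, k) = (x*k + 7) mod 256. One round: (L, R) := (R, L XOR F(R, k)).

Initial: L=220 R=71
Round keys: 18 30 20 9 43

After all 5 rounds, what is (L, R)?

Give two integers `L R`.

Round 1 (k=18): L=71 R=217
Round 2 (k=30): L=217 R=50
Round 3 (k=20): L=50 R=54
Round 4 (k=9): L=54 R=223
Round 5 (k=43): L=223 R=74

Answer: 223 74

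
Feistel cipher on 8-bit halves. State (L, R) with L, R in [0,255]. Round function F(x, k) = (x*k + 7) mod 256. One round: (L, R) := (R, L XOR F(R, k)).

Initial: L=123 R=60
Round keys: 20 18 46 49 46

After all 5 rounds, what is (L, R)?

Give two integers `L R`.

Answer: 247 116

Derivation:
Round 1 (k=20): L=60 R=204
Round 2 (k=18): L=204 R=99
Round 3 (k=46): L=99 R=29
Round 4 (k=49): L=29 R=247
Round 5 (k=46): L=247 R=116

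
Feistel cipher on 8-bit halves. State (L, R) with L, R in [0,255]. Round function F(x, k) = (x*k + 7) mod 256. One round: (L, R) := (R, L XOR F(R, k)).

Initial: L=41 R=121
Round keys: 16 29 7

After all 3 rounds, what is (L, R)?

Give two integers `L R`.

Round 1 (k=16): L=121 R=190
Round 2 (k=29): L=190 R=244
Round 3 (k=7): L=244 R=13

Answer: 244 13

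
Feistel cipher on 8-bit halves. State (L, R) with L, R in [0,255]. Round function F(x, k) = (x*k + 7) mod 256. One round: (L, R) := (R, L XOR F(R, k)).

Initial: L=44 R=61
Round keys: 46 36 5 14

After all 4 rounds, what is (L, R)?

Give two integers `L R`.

Round 1 (k=46): L=61 R=209
Round 2 (k=36): L=209 R=86
Round 3 (k=5): L=86 R=100
Round 4 (k=14): L=100 R=41

Answer: 100 41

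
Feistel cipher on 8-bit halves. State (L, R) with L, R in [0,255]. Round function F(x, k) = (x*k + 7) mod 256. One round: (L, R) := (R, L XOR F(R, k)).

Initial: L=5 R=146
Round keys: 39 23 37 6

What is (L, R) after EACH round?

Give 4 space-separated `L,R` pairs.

Round 1 (k=39): L=146 R=64
Round 2 (k=23): L=64 R=85
Round 3 (k=37): L=85 R=16
Round 4 (k=6): L=16 R=50

Answer: 146,64 64,85 85,16 16,50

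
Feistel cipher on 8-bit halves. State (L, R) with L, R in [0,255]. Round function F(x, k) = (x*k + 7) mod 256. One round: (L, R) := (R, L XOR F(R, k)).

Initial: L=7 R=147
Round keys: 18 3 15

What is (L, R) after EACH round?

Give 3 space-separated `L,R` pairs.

Answer: 147,90 90,134 134,187

Derivation:
Round 1 (k=18): L=147 R=90
Round 2 (k=3): L=90 R=134
Round 3 (k=15): L=134 R=187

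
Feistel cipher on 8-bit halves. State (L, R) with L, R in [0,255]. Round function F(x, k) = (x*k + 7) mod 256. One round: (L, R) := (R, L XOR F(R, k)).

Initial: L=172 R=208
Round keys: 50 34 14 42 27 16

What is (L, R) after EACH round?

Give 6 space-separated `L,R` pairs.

Round 1 (k=50): L=208 R=11
Round 2 (k=34): L=11 R=173
Round 3 (k=14): L=173 R=118
Round 4 (k=42): L=118 R=206
Round 5 (k=27): L=206 R=183
Round 6 (k=16): L=183 R=185

Answer: 208,11 11,173 173,118 118,206 206,183 183,185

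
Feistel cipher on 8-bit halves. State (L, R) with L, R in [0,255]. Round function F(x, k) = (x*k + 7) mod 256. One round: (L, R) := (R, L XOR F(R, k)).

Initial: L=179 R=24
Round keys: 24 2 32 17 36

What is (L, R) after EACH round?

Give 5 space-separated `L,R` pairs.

Round 1 (k=24): L=24 R=244
Round 2 (k=2): L=244 R=247
Round 3 (k=32): L=247 R=19
Round 4 (k=17): L=19 R=189
Round 5 (k=36): L=189 R=136

Answer: 24,244 244,247 247,19 19,189 189,136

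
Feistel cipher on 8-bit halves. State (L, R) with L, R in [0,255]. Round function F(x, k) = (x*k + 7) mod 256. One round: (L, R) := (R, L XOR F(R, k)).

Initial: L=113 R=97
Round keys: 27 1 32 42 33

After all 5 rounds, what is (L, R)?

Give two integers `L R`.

Answer: 148 79

Derivation:
Round 1 (k=27): L=97 R=51
Round 2 (k=1): L=51 R=91
Round 3 (k=32): L=91 R=84
Round 4 (k=42): L=84 R=148
Round 5 (k=33): L=148 R=79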